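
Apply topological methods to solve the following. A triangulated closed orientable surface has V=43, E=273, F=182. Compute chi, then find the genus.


chi = V - E + F = 43 - 273 + 182 = -48
For orientable closed surface: chi = 2 - 2g, so g = (2 - chi)/2.
g = (2 - (-48)) / 2 = 50 / 2 = 25

25


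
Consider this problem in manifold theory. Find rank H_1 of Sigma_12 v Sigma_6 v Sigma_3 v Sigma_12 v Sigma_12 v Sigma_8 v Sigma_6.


For a wedge X v Y: reduced H_k(X v Y) = H_k(X) + H_k(Y).
Each Sigma_g contributes b_1 = 2g.
b_1 = 24 + 12 + 6 + 24 + 24 + 16 + 12 = 118

118


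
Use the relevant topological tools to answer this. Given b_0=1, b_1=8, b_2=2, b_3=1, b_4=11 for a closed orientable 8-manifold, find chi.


By Poincare duality b_k = b_{8-k}, so full Betti numbers: b_0=1, b_1=8, b_2=2, b_3=1, b_4=11, b_5=1, b_6=2, b_7=8, b_8=1.
chi = sum (-1)^k b_k = -1

-1


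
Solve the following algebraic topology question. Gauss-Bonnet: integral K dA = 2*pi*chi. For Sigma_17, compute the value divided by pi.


Gauss-Bonnet: integral K dA = 2*pi*chi(M).
chi(Sigma_17) = 2 - 2*17 = -32.
(integral K dA)/pi = 2*chi = 2*(-32) = -64

-64


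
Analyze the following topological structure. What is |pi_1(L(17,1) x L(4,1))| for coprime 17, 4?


pi_1(X x Y) = pi_1(X) x pi_1(Y).
pi_1(L(17,1)) = Z/17, pi_1(L(4,1)) = Z/4.
|Z/17 x Z/4| = 17 * 4 = 68

68


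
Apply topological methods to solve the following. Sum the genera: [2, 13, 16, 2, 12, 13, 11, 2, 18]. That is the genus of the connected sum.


Genus is additive under connected sum of orientable surfaces.
g = 2 + 13 + 16 + 2 + 12 + 13 + 11 + 2 + 18 = 89

89


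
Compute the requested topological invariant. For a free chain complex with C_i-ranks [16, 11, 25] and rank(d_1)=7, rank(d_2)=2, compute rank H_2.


rank H_k = rank(ker d_k) - rank(im d_{k+1}).
rank(ker d_2) = rank(C_2) - rank(d_2) = 25 - 2 = 23.
rank(im d_{2+1}) = 0.
rank H_2 = 23 - 0 = 23

23


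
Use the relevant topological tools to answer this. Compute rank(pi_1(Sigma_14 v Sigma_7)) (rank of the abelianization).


For a wedge: H_1(A v B) = H_1(A) + H_1(B).
b_1(Sigma_14) = 28, b_1(Sigma_7) = 14.
b_1 = 28 + 14 = 42

42


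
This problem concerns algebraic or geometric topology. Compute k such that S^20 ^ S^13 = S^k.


S^m ^ S^n = S^{m+n}.
k = 20 + 13 = 33

33


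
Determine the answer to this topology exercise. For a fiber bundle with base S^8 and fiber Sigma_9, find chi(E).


chi(S^8) = 2 (n even), chi(Sigma_9) = 2 - 2*9 = -16.
chi(E) = 2 * (-16) = -32

-32


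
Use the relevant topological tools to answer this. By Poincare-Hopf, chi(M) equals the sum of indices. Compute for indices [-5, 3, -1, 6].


Poincare-Hopf: chi(M) = sum of indices of zeros.
chi = (-5) + (3) + (-1) + (6) = 3

3


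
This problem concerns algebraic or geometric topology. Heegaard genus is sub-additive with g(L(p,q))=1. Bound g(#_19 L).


Heegaard genus satisfies g(A#B) <= g(A) + g(B).
Each lens space has g = 1.
Upper bound: 19 * 1 = 19

19


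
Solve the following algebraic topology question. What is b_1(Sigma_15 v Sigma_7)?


For a wedge: H_1(A v B) = H_1(A) + H_1(B).
b_1(Sigma_15) = 30, b_1(Sigma_7) = 14.
b_1 = 30 + 14 = 44

44


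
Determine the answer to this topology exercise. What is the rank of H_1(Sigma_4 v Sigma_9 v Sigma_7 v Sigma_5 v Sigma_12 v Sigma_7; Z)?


For a wedge X v Y: reduced H_k(X v Y) = H_k(X) + H_k(Y).
Each Sigma_g contributes b_1 = 2g.
b_1 = 8 + 18 + 14 + 10 + 24 + 14 = 88

88


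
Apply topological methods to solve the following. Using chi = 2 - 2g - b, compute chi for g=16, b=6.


For a compact orientable surface with genus g and b boundary components: chi = 2 - 2g - b.
chi = 2 - 2*16 - 6 = 2 - 32 - 6 = -36

-36


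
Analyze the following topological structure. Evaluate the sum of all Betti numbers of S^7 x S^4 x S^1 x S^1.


Total Betti number is multiplicative under products.
Each S^d (d>=1) has total Betti number 2.
There are 4 sphere factors.
Total = 2^4 = 16

16


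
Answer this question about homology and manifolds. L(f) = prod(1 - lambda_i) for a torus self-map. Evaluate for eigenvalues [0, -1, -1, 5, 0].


For a torus self-map: L(f) = det(I - A) where A acts on H_1.
L(f) = (1-0) * (1--1) * (1--1) * (1-5) * (1-0) = 1 * 2 * 2 * -4 * 1 = -16

-16


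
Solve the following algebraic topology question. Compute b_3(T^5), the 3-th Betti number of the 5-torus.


By the Kunneth formula, b_k(T^n) = C(n,k).
b_3(T^5) = C(5,3).
C(5,3) = 5!/(3!*2!) = 10

10


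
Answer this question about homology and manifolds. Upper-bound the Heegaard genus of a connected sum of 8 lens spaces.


Heegaard genus satisfies g(A#B) <= g(A) + g(B).
Each lens space has g = 1.
Upper bound: 8 * 1 = 8

8


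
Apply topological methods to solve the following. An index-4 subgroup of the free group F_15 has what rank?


Nielsen-Schreier: an index-n subgroup of F_r is free of rank 1 + n(r-1).
Equivalently: chi(cover) = n*chi(base); chi(vee_r S^1) = 1 - 15 = -14.
chi(E) = 4*(-14) = -56; rank = 1 - chi(E) = 1 - (-56) = 57.
rank = 1 + 4*(15-1) = 1 + 56 = 57

57


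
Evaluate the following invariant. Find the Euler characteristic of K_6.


K_6: V = 6, E = C(6,2) = 15.
chi = V - E = 6 - 15 = -9

-9


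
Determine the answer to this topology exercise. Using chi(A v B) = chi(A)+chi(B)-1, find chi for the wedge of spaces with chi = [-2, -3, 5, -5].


chi(A v B) = chi(A) + chi(B) - 1 (one point identified).
For 4 spaces: chi = (sum chi_i) - (4 - 1).
sum = -5; chi = -5 - 3 = -8

-8


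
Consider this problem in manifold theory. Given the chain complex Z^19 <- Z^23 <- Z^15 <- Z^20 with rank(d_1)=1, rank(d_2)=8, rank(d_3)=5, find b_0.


rank H_k = rank(ker d_k) - rank(im d_{k+1}).
rank(ker d_0) = rank(C_0) - rank(d_0) = 19 - 0 = 19.
rank(im d_{0+1}) = 1.
rank H_0 = 19 - 1 = 18

18


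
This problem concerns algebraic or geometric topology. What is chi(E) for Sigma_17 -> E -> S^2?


chi(S^2) = 2 (n even), chi(Sigma_17) = 2 - 2*17 = -32.
chi(E) = 2 * (-32) = -64

-64


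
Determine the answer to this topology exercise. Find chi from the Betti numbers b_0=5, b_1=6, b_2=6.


chi = sum_k (-1)^k b_k.
= (5) + (-6) + (6)
= 5

5


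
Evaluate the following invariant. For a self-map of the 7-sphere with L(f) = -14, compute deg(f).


L(f) = 1 + (-1)^7 deg(f) on S^7.
-14 = 1 + (-1)^7 * deg(f)
(-1)^7 * deg(f) = -15
deg(f) = 15

15


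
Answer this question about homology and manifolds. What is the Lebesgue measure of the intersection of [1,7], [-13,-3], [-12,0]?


Intersection = [max(a_i), min(b_i)] = [1, -3].
Since 1 > -3, the intersection is empty.
Length = 0

0


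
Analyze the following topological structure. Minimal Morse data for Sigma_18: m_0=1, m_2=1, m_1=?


A perfect Morse function has m_k = b_k.
For Sigma_18: b_0=1, b_1=2g=36, b_2=1.
Saddles m_1 = 2g = 36

36


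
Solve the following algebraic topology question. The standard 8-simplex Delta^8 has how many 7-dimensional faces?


Delta^8 has 8+1 vertices. A 7-face is a choice of 7+1 vertices.
f_7 = C(8+1, 7+1) = C(9,8) = 9

9


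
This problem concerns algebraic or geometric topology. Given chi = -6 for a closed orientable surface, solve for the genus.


chi = 2 - 2g for closed orientable surfaces.
-6 = 2 - 2g
2g = 2 - (-6) = 8
g = 4

4


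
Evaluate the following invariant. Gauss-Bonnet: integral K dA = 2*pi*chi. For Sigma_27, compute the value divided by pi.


Gauss-Bonnet: integral K dA = 2*pi*chi(M).
chi(Sigma_27) = 2 - 2*27 = -52.
(integral K dA)/pi = 2*chi = 2*(-52) = -104

-104


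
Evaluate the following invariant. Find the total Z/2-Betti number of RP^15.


H^k(RP^15; Z/2) = Z/2 for each 0 <= k <= 15.
Total dimension = 15 + 1 = 16

16


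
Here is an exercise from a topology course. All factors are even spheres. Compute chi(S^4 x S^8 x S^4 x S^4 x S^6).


chi is multiplicative: chi(X x Y) = chi(X) chi(Y).
Each even-dim sphere has chi = 2. There are 5 factors.
chi = 2^5 = 32

32


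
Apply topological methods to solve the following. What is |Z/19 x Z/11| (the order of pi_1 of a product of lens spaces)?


pi_1(X x Y) = pi_1(X) x pi_1(Y).
pi_1(L(19,1)) = Z/19, pi_1(L(11,1)) = Z/11.
|Z/19 x Z/11| = 19 * 11 = 209

209


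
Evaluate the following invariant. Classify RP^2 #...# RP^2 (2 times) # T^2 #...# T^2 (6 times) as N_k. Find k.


Since a >= 1, the sum is non-orientable; each T^2 can be replaced by RP^2 # RP^2 (since T^2#RP^2 = 3RP^2).
Total crosscaps k = 2 + 2*6 = 14.
Check via chi: chi = 2*1 + 6*0 - (2+6-1)*2 = -12 = 2 - k = -12. Consistent.

14


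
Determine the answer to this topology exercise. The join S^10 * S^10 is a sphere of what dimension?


Join of spheres: S^m * S^n = S^{m+n+1}.
dim = 10 + 10 + 1 = 21

21


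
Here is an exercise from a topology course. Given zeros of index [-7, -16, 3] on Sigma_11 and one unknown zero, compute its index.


Poincare-Hopf: sum of indices = chi(M).
chi(Sigma_11) = 2 - 2*11 = -20.
Sum of known indices = -20.
x = chi - (sum known) = -20 - (-20) = 0

0


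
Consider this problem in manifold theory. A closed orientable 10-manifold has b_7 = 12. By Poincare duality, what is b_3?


Poincare duality for closed orientable n-manifolds: b_k = b_{n-k}.
Here n = 10, so b_3 = b_7 = 12

12


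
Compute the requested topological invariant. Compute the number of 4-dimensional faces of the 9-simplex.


Delta^9 has 9+1 vertices. A 4-face is a choice of 4+1 vertices.
f_4 = C(9+1, 4+1) = C(10,5) = 252

252


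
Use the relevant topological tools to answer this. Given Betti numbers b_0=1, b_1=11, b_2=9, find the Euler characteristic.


chi = sum_k (-1)^k b_k.
= (1) + (-11) + (9)
= -1

-1


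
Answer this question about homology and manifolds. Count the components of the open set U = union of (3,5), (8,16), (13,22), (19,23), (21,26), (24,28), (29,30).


Sort and merge overlapping open intervals.
Merged: (3,5), (8,28), (29,30).
Number of components = 3

3


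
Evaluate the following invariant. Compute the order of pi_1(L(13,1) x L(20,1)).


pi_1(X x Y) = pi_1(X) x pi_1(Y).
pi_1(L(13,1)) = Z/13, pi_1(L(20,1)) = Z/20.
|Z/13 x Z/20| = 13 * 20 = 260

260


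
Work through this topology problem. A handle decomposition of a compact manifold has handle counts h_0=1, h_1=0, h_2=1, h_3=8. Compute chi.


Handles of index k contribute (-1)^k to chi (same as CW cells).
chi = (1) + (0) + (1) + (-8) = -6

-6


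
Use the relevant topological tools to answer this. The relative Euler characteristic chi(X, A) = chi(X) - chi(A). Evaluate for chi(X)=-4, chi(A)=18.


Relative Euler characteristic: chi(X, A) = chi(X) - chi(A).
= -4 - (18) = -22

-22


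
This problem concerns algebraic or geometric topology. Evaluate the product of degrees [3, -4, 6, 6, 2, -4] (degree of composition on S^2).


Degree is multiplicative: deg(composition) = product of degrees.
= (3) * (-4) * (6) * (6) * (2) * (-4) = 3456

3456


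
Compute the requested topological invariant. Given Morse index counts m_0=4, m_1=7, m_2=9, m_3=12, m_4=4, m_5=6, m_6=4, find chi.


Morse theory: chi(M) = sum_k (-1)^k m_k where m_k = #(index-k critical points).
= (4) + (-7) + (9) + (-12) + (4) + (-6) + (4) = -4

-4


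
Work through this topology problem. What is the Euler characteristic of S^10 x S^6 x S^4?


chi is multiplicative: chi(X x Y) = chi(X) chi(Y).
Each even-dim sphere has chi = 2. There are 3 factors.
chi = 2^3 = 8

8


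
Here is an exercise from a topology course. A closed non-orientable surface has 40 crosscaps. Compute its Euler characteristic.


For a non-orientable closed surface with k crosscaps: chi = 2 - k.
Here k = 40.
chi = 2 - 40 = -38

-38


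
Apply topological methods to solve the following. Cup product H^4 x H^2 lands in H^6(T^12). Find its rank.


Cup product: H^p x H^q -> H^{p+q}; here p+q = 4+2 = 6.
rank H^k(T^n) = C(n,k).
C(12,6) = 924

924


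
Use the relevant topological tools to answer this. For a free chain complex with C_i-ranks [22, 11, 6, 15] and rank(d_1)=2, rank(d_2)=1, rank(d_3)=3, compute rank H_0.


rank H_k = rank(ker d_k) - rank(im d_{k+1}).
rank(ker d_0) = rank(C_0) - rank(d_0) = 22 - 0 = 22.
rank(im d_{0+1}) = 2.
rank H_0 = 22 - 2 = 20

20


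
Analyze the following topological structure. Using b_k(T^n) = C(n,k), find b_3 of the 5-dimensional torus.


By the Kunneth formula, b_k(T^n) = C(n,k).
b_3(T^5) = C(5,3).
C(5,3) = 5!/(3!*2!) = 10

10


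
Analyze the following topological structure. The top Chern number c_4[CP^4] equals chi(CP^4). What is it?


For any closed oriented manifold, <e(TM),[M]> = chi(M).
chi(CP^4) = 4+1 = 5

5


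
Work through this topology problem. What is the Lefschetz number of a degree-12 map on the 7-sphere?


On S^7: L(f) = tr(f_0*) + (-1)^7 tr(f_7*) = 1 + (-1)^7 * deg(f).
L(f) = 1 + (-1)^7 * 12 = 1 + -12 = -11

-11


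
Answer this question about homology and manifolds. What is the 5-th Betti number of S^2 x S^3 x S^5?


Each S^d has Poincare polynomial 1 + t^d.
The product S^2 x S^3 x S^5 has Poincare polynomial prod(1+t^d_i).
Expanding: b_0=1, b_2=1, b_3=1, b_5=2, b_7=1, b_8=1, b_10=1.
b_5 = 2

2


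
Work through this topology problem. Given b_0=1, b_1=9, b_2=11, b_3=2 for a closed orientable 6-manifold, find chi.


By Poincare duality b_k = b_{6-k}, so full Betti numbers: b_0=1, b_1=9, b_2=11, b_3=2, b_4=11, b_5=9, b_6=1.
chi = sum (-1)^k b_k = 4

4


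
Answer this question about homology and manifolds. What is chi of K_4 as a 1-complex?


K_4: V = 4, E = C(4,2) = 6.
chi = V - E = 4 - 6 = -2

-2


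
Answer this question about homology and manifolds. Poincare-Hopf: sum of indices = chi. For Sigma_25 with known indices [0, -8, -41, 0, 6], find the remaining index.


Poincare-Hopf: sum of indices = chi(M).
chi(Sigma_25) = 2 - 2*25 = -48.
Sum of known indices = -43.
x = chi - (sum known) = -48 - (-43) = -5

-5


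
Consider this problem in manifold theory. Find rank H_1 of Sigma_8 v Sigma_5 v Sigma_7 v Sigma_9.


For a wedge X v Y: reduced H_k(X v Y) = H_k(X) + H_k(Y).
Each Sigma_g contributes b_1 = 2g.
b_1 = 16 + 10 + 14 + 18 = 58

58


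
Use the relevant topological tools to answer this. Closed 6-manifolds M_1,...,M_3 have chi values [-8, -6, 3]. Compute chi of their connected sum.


For n-manifolds: chi(A#B) = chi(A) + chi(B) - chi(S^6).
chi(S^6) = 1 + (-1)^6 = 2.
chi(#) = (sum chi_i) - (3-1)*chi(S^6) = -11 - 2*2 = -15

-15


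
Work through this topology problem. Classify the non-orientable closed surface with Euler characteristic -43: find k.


chi = 2 - k for closed non-orientable surfaces with k crosscaps.
-43 = 2 - k
k = 2 - (-43) = 45

45


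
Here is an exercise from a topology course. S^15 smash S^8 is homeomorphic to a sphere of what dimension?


S^m ^ S^n = S^{m+n}.
k = 15 + 8 = 23

23


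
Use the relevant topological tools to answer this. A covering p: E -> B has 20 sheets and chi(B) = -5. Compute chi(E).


For a finite covering: chi(E) = (number of sheets) * chi(B).
chi(E) = 20 * (-5) = -100

-100


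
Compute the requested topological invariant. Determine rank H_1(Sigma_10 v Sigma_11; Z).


For a wedge: H_1(A v B) = H_1(A) + H_1(B).
b_1(Sigma_10) = 20, b_1(Sigma_11) = 22.
b_1 = 20 + 22 = 42

42


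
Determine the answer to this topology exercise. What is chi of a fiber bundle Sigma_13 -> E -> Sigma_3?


For a fiber bundle F -> E -> B (with CW structure): chi(E) = chi(B) * chi(F).
chi(Sigma_3) = -4, chi(Sigma_13) = -24.
chi(E) = (-4) * (-24) = 96

96


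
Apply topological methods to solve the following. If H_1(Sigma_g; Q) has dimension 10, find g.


For a closed orientable surface: b_1 = 2g.
10 = 2g
g = 10 / 2 = 5

5


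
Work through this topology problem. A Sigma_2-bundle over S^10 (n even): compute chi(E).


chi(S^10) = 2 (n even), chi(Sigma_2) = 2 - 2*2 = -2.
chi(E) = 2 * (-2) = -4

-4


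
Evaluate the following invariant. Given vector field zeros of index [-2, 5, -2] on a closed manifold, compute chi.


Poincare-Hopf: chi(M) = sum of indices of zeros.
chi = (-2) + (5) + (-2) = 1

1


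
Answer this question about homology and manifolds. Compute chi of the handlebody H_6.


A genus-g handlebody deformation retracts to a wedge of g circles.
chi(vee_g S^1) = 1 - g.
chi(H_6) = 1 - 6 = -5

-5


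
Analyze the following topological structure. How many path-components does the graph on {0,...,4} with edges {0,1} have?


Run DFS/union-find over 5 vertices.
V = 5, E = 1.
Number of components = 4

4


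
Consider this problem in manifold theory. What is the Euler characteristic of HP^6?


HP^6 has one cell in each dimension 0, 4, ..., 4*6 (6+1 cells, all even-dim).
chi = 6 + 1 = 7

7


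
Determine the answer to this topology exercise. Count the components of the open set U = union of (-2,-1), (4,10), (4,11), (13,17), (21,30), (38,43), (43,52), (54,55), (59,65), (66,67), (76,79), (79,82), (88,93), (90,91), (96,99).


Sort and merge overlapping open intervals.
Merged: (-2,-1), (4,11), (13,17), (21,30), (38,43), (43,52), (54,55), (59,65), (66,67), (76,79), (79,82), (88,93), (96,99).
Number of components = 13

13


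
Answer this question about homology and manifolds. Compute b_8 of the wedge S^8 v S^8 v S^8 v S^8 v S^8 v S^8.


For a wedge of spheres, H_k (k>0) is free on one generator per sphere of dimension k.
Spheres of dimension 8: count = 6.
b_8 = 6

6


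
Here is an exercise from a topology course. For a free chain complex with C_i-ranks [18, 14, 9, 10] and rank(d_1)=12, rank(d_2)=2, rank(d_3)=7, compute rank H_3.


rank H_k = rank(ker d_k) - rank(im d_{k+1}).
rank(ker d_3) = rank(C_3) - rank(d_3) = 10 - 7 = 3.
rank(im d_{3+1}) = 0.
rank H_3 = 3 - 0 = 3

3


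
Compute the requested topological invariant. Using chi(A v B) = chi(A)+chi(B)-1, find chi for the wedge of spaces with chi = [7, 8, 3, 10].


chi(A v B) = chi(A) + chi(B) - 1 (one point identified).
For 4 spaces: chi = (sum chi_i) - (4 - 1).
sum = 28; chi = 28 - 3 = 25

25


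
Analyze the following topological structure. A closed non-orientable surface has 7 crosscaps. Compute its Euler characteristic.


For a non-orientable closed surface with k crosscaps: chi = 2 - k.
Here k = 7.
chi = 2 - 7 = -5

-5


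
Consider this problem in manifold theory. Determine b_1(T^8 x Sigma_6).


pi_1(A x B) = pi_1(A) x pi_1(B); rank of abelianization = b_1.
b_1(T^8) = 8, b_1(Sigma_6) = 2*6 = 12.
b_1(product) = 8 + 12 = 20

20


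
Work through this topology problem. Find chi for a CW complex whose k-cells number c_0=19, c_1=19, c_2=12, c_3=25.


chi = sum_k (-1)^k c_k.
= (-1)^0*19 + (-1)^1*19 + (-1)^2*12 + (-1)^3*25
= (19) + (-19) + (12) + (-25)
= -13

-13


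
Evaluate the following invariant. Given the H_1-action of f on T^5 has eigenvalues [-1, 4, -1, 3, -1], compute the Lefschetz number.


For a torus self-map: L(f) = det(I - A) where A acts on H_1.
L(f) = (1--1) * (1-4) * (1--1) * (1-3) * (1--1) = 2 * -3 * 2 * -2 * 2 = 48

48


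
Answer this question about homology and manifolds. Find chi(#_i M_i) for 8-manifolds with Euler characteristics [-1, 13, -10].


For n-manifolds: chi(A#B) = chi(A) + chi(B) - chi(S^8).
chi(S^8) = 1 + (-1)^8 = 2.
chi(#) = (sum chi_i) - (3-1)*chi(S^8) = 2 - 2*2 = -2

-2


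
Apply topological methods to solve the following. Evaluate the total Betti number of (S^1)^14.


b_k(T^14) = C(14,k), so the sum over k is sum_k C(14,k) = 2^14.
Total = 2^14 = 16384

16384


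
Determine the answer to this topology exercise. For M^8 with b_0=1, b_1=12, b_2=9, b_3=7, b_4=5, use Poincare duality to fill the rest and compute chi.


By Poincare duality b_k = b_{8-k}, so full Betti numbers: b_0=1, b_1=12, b_2=9, b_3=7, b_4=5, b_5=7, b_6=9, b_7=12, b_8=1.
chi = sum (-1)^k b_k = -13

-13


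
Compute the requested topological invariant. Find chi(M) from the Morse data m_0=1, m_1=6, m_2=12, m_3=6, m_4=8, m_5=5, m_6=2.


Morse theory: chi(M) = sum_k (-1)^k m_k where m_k = #(index-k critical points).
= (1) + (-6) + (12) + (-6) + (8) + (-5) + (2) = 6

6


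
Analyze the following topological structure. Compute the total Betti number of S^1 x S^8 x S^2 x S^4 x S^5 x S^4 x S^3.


Total Betti number is multiplicative under products.
Each S^d (d>=1) has total Betti number 2.
There are 7 sphere factors.
Total = 2^7 = 128

128


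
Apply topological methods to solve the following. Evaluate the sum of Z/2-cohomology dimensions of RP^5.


H^k(RP^5; Z/2) = Z/2 for each 0 <= k <= 5.
Total dimension = 5 + 1 = 6

6


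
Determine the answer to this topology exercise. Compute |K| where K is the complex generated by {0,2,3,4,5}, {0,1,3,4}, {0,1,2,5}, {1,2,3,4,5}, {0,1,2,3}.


Each maximal simplex on m vertices has 2^m - 1 nonempty faces.
Take the union (dedupe shared faces).
Total distinct faces = 55

55


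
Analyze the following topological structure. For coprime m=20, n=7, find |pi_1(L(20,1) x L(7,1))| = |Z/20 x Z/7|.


pi_1(X x Y) = pi_1(X) x pi_1(Y).
pi_1(L(20,1)) = Z/20, pi_1(L(7,1)) = Z/7.
|Z/20 x Z/7| = 20 * 7 = 140

140


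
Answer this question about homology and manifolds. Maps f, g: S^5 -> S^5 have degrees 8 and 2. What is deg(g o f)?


Degree is multiplicative under composition: deg(g o f) = deg(g) * deg(f).
= 2 * 8 = 16

16


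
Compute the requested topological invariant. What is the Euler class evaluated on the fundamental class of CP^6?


For any closed oriented manifold, <e(TM),[M]> = chi(M).
chi(CP^6) = 6+1 = 7

7


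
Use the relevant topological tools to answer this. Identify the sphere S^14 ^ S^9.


S^m ^ S^n = S^{m+n}.
k = 14 + 9 = 23

23


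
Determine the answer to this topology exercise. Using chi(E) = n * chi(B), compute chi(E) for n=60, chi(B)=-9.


For a finite covering: chi(E) = (number of sheets) * chi(B).
chi(E) = 60 * (-9) = -540

-540


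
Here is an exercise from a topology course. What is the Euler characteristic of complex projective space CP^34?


CP^34 has one cell in each even dimension 0, 2, ..., 2*34 (34+1 cells total).
All cells are even-dimensional, so chi = number of cells.
chi = 34 + 1 = 35

35


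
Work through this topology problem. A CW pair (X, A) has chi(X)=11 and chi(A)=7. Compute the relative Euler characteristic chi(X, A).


Relative Euler characteristic: chi(X, A) = chi(X) - chi(A).
= 11 - (7) = 4

4


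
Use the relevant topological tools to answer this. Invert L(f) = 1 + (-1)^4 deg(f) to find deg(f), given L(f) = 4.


L(f) = 1 + (-1)^4 deg(f) on S^4.
4 = 1 + (-1)^4 * deg(f)
(-1)^4 * deg(f) = 3
deg(f) = 3

3


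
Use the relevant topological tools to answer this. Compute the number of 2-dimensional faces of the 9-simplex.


Delta^9 has 9+1 vertices. A 2-face is a choice of 2+1 vertices.
f_2 = C(9+1, 2+1) = C(10,3) = 120

120


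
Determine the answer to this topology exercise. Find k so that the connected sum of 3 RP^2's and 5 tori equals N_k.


Since a >= 1, the sum is non-orientable; each T^2 can be replaced by RP^2 # RP^2 (since T^2#RP^2 = 3RP^2).
Total crosscaps k = 3 + 2*5 = 13.
Check via chi: chi = 3*1 + 5*0 - (3+5-1)*2 = -11 = 2 - k = -11. Consistent.

13


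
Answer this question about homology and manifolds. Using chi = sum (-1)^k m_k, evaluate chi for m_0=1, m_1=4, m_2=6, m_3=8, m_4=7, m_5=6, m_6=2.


Morse theory: chi(M) = sum_k (-1)^k m_k where m_k = #(index-k critical points).
= (1) + (-4) + (6) + (-8) + (7) + (-6) + (2) = -2

-2


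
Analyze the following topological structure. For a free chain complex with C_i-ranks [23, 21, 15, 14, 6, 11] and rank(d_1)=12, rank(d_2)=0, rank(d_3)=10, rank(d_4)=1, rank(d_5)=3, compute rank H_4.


rank H_k = rank(ker d_k) - rank(im d_{k+1}).
rank(ker d_4) = rank(C_4) - rank(d_4) = 6 - 1 = 5.
rank(im d_{4+1}) = 3.
rank H_4 = 5 - 3 = 2

2


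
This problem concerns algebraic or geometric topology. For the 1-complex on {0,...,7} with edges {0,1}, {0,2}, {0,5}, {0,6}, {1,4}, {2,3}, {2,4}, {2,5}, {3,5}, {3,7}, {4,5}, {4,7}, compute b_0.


Run DFS/union-find over 8 vertices.
V = 8, E = 12.
Number of components = 1

1


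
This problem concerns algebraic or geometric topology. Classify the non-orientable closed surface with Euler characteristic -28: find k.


chi = 2 - k for closed non-orientable surfaces with k crosscaps.
-28 = 2 - k
k = 2 - (-28) = 30

30


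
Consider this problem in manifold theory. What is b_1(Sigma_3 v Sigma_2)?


For a wedge: H_1(A v B) = H_1(A) + H_1(B).
b_1(Sigma_3) = 6, b_1(Sigma_2) = 4.
b_1 = 6 + 4 = 10

10


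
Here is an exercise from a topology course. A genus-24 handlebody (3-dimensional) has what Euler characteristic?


A genus-g handlebody deformation retracts to a wedge of g circles.
chi(vee_g S^1) = 1 - g.
chi(H_24) = 1 - 24 = -23

-23


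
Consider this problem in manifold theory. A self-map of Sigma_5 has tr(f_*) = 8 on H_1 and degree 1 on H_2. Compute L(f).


L(f) = tr(f_0*) - tr(f_1*) + tr(f_2*).
= 1 - (8) + (1)
= -6

-6


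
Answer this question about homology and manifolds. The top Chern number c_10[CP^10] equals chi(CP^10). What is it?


For any closed oriented manifold, <e(TM),[M]> = chi(M).
chi(CP^10) = 10+1 = 11

11


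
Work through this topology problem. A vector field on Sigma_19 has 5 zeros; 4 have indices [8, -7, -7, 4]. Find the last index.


Poincare-Hopf: sum of indices = chi(M).
chi(Sigma_19) = 2 - 2*19 = -36.
Sum of known indices = -2.
x = chi - (sum known) = -36 - (-2) = -34

-34


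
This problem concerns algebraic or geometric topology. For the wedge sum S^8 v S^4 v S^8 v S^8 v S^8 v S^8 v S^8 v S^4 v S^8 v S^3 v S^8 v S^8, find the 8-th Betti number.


For a wedge of spheres, H_k (k>0) is free on one generator per sphere of dimension k.
Spheres of dimension 8: count = 9.
b_8 = 9

9


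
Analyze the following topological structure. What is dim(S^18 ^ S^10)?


S^m ^ S^n = S^{m+n}.
k = 18 + 10 = 28

28


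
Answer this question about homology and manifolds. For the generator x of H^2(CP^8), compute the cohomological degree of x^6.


|x| = 2 in H^*(CP^n).
|x^6| = 6 * |x| = 6 * 2 = 12

12


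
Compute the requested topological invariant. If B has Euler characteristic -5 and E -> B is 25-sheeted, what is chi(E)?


For a finite covering: chi(E) = (number of sheets) * chi(B).
chi(E) = 25 * (-5) = -125

-125


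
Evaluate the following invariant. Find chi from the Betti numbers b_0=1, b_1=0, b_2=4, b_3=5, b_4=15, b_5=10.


chi = sum_k (-1)^k b_k.
= (1) + (0) + (4) + (-5) + (15) + (-10)
= 5

5


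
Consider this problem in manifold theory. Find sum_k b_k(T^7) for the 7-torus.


b_k(T^7) = C(7,k), so the sum over k is sum_k C(7,k) = 2^7.
Total = 2^7 = 128

128


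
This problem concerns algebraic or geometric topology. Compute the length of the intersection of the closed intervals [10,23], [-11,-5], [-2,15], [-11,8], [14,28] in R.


Intersection = [max(a_i), min(b_i)] = [14, -5].
Since 14 > -5, the intersection is empty.
Length = 0

0


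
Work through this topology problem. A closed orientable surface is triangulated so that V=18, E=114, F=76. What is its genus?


chi = V - E + F = 18 - 114 + 76 = -20
For orientable closed surface: chi = 2 - 2g, so g = (2 - chi)/2.
g = (2 - (-20)) / 2 = 22 / 2 = 11

11


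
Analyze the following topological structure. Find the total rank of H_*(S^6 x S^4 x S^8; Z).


Total Betti number is multiplicative under products.
Each S^d (d>=1) has total Betti number 2.
There are 3 sphere factors.
Total = 2^3 = 8

8


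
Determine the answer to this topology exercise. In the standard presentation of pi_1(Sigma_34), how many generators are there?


Standard presentation: pi_1(Sigma_g) = <a_1,b_1,...,a_g,b_g | [a_1,b_1]...[a_g,b_g] = 1>.
Number of generators = 2g = 2*34 = 68

68


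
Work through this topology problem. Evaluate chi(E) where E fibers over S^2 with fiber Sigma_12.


chi(S^2) = 2 (n even), chi(Sigma_12) = 2 - 2*12 = -22.
chi(E) = 2 * (-22) = -44

-44


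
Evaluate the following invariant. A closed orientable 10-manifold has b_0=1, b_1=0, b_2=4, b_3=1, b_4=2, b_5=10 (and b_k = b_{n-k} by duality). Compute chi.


By Poincare duality b_k = b_{10-k}, so full Betti numbers: b_0=1, b_1=0, b_2=4, b_3=1, b_4=2, b_5=10, b_6=2, b_7=1, b_8=4, b_9=0, b_10=1.
chi = sum (-1)^k b_k = 2

2


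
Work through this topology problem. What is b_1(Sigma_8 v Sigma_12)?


For a wedge: H_1(A v B) = H_1(A) + H_1(B).
b_1(Sigma_8) = 16, b_1(Sigma_12) = 24.
b_1 = 16 + 24 = 40

40


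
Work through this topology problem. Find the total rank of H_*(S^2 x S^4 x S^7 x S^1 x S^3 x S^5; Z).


Total Betti number is multiplicative under products.
Each S^d (d>=1) has total Betti number 2.
There are 6 sphere factors.
Total = 2^6 = 64

64


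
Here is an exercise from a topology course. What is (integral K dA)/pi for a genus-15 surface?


Gauss-Bonnet: integral K dA = 2*pi*chi(M).
chi(Sigma_15) = 2 - 2*15 = -28.
(integral K dA)/pi = 2*chi = 2*(-28) = -56

-56


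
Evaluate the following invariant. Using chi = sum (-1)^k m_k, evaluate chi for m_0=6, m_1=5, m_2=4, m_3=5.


Morse theory: chi(M) = sum_k (-1)^k m_k where m_k = #(index-k critical points).
= (6) + (-5) + (4) + (-5) = 0

0


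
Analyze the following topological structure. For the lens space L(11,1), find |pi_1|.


pi_1(L(p,q)) = Z/pZ for any q coprime to p.
|pi_1(L(11,1))| = 11

11


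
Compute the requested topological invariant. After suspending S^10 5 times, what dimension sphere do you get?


Each suspension raises dimension by 1: Sigma S^n = S^{n+1}.
Sigma^5 S^10 = S^{10+5} = S^15

15


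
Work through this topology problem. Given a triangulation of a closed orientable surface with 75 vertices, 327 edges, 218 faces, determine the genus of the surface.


chi = V - E + F = 75 - 327 + 218 = -34
For orientable closed surface: chi = 2 - 2g, so g = (2 - chi)/2.
g = (2 - (-34)) / 2 = 36 / 2 = 18

18


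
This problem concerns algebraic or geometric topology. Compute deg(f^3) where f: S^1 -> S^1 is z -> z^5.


deg(f) = 5. Degree is multiplicative: deg(f^3) = (deg f)^3.
deg(f^3) = (5)^3 = 125

125


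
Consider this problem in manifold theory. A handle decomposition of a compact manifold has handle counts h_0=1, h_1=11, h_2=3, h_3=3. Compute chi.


Handles of index k contribute (-1)^k to chi (same as CW cells).
chi = (1) + (-11) + (3) + (-3) = -10

-10


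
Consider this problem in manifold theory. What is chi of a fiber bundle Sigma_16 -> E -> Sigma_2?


For a fiber bundle F -> E -> B (with CW structure): chi(E) = chi(B) * chi(F).
chi(Sigma_2) = -2, chi(Sigma_16) = -30.
chi(E) = (-2) * (-30) = 60

60


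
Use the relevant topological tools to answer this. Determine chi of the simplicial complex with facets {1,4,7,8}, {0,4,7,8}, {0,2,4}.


Enumerate all faces; f-vector: f_0=6, f_1=11, f_2=8, f_3=2.
chi = sum (-1)^k f_k = 1

1


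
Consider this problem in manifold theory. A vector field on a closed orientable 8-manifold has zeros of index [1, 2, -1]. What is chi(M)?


Poincare-Hopf: chi(M) = sum of indices of zeros.
chi = (1) + (2) + (-1) = 2

2


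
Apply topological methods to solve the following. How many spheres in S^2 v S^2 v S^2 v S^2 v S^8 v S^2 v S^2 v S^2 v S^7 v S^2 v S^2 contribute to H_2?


For a wedge of spheres, H_k (k>0) is free on one generator per sphere of dimension k.
Spheres of dimension 2: count = 9.
b_2 = 9

9


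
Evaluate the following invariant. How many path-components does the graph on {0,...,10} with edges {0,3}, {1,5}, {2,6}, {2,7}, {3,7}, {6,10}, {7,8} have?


Run DFS/union-find over 11 vertices.
V = 11, E = 7.
Number of components = 4

4


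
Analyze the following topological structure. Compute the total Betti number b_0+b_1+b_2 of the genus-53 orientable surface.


For Sigma_53: b_0 = 1, b_1 = 2g = 106, b_2 = 1.
Total = 1 + 106 + 1 = 108

108


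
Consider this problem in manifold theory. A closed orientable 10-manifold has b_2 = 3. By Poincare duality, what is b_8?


Poincare duality for closed orientable n-manifolds: b_k = b_{n-k}.
Here n = 10, so b_8 = b_2 = 3

3


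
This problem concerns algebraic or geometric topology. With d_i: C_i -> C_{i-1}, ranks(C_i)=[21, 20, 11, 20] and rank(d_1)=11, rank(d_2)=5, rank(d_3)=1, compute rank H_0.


rank H_k = rank(ker d_k) - rank(im d_{k+1}).
rank(ker d_0) = rank(C_0) - rank(d_0) = 21 - 0 = 21.
rank(im d_{0+1}) = 11.
rank H_0 = 21 - 11 = 10

10


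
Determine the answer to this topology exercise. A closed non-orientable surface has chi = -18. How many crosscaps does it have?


chi = 2 - k for closed non-orientable surfaces with k crosscaps.
-18 = 2 - k
k = 2 - (-18) = 20

20


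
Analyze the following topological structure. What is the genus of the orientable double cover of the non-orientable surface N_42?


chi(N_42) = 2 - 42 = -40.
Double cover: chi(Sigma_g) = 2 * chi(N_42) = 2*(-40) = -80.
2 - 2g = -80, so g = (2 - (-80))/2 = 82/2 = 41

41


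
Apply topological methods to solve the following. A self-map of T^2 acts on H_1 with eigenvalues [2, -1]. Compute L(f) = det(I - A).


For a torus self-map: L(f) = det(I - A) where A acts on H_1.
L(f) = (1-2) * (1--1) = -1 * 2 = -2

-2


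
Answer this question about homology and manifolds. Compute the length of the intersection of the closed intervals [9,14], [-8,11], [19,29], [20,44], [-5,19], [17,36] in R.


Intersection = [max(a_i), min(b_i)] = [20, 11].
Since 20 > 11, the intersection is empty.
Length = 0

0


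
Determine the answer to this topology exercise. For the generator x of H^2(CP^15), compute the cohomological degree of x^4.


|x| = 2 in H^*(CP^n).
|x^4| = 4 * |x| = 4 * 2 = 8

8


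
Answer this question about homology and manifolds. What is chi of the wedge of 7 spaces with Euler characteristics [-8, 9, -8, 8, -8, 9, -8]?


chi(A v B) = chi(A) + chi(B) - 1 (one point identified).
For 7 spaces: chi = (sum chi_i) - (7 - 1).
sum = -6; chi = -6 - 6 = -12

-12


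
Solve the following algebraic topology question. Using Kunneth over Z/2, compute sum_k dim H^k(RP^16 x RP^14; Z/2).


dim H^*(RP^n; Z/2) = n+1 (one Z/2 in each degree 0..n).
Total Betti number is multiplicative.
Total = (16+1) * (14+1) = 17 * 15 = 255

255


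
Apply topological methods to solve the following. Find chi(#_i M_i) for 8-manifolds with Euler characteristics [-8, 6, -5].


For n-manifolds: chi(A#B) = chi(A) + chi(B) - chi(S^8).
chi(S^8) = 1 + (-1)^8 = 2.
chi(#) = (sum chi_i) - (3-1)*chi(S^8) = -7 - 2*2 = -11

-11


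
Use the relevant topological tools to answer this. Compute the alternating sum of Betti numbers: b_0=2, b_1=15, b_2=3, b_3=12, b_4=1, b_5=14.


chi = sum_k (-1)^k b_k.
= (2) + (-15) + (3) + (-12) + (1) + (-14)
= -35

-35


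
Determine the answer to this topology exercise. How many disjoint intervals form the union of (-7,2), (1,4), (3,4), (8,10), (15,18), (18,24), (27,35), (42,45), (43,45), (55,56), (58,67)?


Sort and merge overlapping open intervals.
Merged: (-7,4), (8,10), (15,18), (18,24), (27,35), (42,45), (55,56), (58,67).
Number of components = 8

8


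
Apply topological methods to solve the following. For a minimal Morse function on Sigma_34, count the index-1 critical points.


A perfect Morse function has m_k = b_k.
For Sigma_34: b_0=1, b_1=2g=68, b_2=1.
Saddles m_1 = 2g = 68

68


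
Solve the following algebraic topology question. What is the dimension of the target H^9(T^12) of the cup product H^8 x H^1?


Cup product: H^p x H^q -> H^{p+q}; here p+q = 8+1 = 9.
rank H^k(T^n) = C(n,k).
C(12,9) = 220

220


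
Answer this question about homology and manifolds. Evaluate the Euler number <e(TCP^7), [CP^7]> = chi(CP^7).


For any closed oriented manifold, <e(TM),[M]> = chi(M).
chi(CP^7) = 7+1 = 8

8


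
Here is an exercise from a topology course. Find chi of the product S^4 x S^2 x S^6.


chi is multiplicative: chi(X x Y) = chi(X) chi(Y).
Each even-dim sphere has chi = 2. There are 3 factors.
chi = 2^3 = 8

8


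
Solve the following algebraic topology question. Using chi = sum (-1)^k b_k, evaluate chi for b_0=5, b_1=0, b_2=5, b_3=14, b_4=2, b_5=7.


chi = sum_k (-1)^k b_k.
= (5) + (0) + (5) + (-14) + (2) + (-7)
= -9

-9


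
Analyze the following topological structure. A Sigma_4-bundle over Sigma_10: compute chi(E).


For a fiber bundle F -> E -> B (with CW structure): chi(E) = chi(B) * chi(F).
chi(Sigma_10) = -18, chi(Sigma_4) = -6.
chi(E) = (-18) * (-6) = 108

108


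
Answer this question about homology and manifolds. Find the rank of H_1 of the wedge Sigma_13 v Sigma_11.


For a wedge: H_1(A v B) = H_1(A) + H_1(B).
b_1(Sigma_13) = 26, b_1(Sigma_11) = 22.
b_1 = 26 + 22 = 48

48


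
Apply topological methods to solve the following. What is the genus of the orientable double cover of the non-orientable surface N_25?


chi(N_25) = 2 - 25 = -23.
Double cover: chi(Sigma_g) = 2 * chi(N_25) = 2*(-23) = -46.
2 - 2g = -46, so g = (2 - (-46))/2 = 48/2 = 24

24


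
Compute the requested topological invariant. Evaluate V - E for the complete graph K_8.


K_8: V = 8, E = C(8,2) = 28.
chi = V - E = 8 - 28 = -20

-20


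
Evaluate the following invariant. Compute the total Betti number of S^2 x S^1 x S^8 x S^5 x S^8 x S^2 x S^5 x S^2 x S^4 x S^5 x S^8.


Total Betti number is multiplicative under products.
Each S^d (d>=1) has total Betti number 2.
There are 11 sphere factors.
Total = 2^11 = 2048

2048


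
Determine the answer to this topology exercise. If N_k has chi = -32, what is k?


chi = 2 - k for closed non-orientable surfaces with k crosscaps.
-32 = 2 - k
k = 2 - (-32) = 34

34


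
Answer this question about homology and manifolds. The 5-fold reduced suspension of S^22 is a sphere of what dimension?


Each suspension raises dimension by 1: Sigma S^n = S^{n+1}.
Sigma^5 S^22 = S^{22+5} = S^27

27


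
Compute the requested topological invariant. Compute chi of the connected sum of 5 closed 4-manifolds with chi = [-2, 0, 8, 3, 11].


For n-manifolds: chi(A#B) = chi(A) + chi(B) - chi(S^4).
chi(S^4) = 1 + (-1)^4 = 2.
chi(#) = (sum chi_i) - (5-1)*chi(S^4) = 20 - 4*2 = 12

12


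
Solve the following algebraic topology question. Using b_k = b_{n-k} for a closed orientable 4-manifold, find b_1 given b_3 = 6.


Poincare duality for closed orientable n-manifolds: b_k = b_{n-k}.
Here n = 4, so b_1 = b_3 = 6

6


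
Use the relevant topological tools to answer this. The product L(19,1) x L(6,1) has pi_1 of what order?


pi_1(X x Y) = pi_1(X) x pi_1(Y).
pi_1(L(19,1)) = Z/19, pi_1(L(6,1)) = Z/6.
|Z/19 x Z/6| = 19 * 6 = 114

114


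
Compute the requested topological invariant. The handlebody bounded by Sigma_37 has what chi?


A genus-g handlebody deformation retracts to a wedge of g circles.
chi(vee_g S^1) = 1 - g.
chi(H_37) = 1 - 37 = -36

-36


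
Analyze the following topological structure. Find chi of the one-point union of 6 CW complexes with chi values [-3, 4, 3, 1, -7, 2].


chi(A v B) = chi(A) + chi(B) - 1 (one point identified).
For 6 spaces: chi = (sum chi_i) - (6 - 1).
sum = 0; chi = 0 - 5 = -5

-5


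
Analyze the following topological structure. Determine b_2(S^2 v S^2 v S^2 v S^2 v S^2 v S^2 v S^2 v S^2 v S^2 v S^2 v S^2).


For a wedge of spheres, H_k (k>0) is free on one generator per sphere of dimension k.
Spheres of dimension 2: count = 11.
b_2 = 11

11


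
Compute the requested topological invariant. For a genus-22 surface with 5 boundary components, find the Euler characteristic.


For a compact orientable surface with genus g and b boundary components: chi = 2 - 2g - b.
chi = 2 - 2*22 - 5 = 2 - 44 - 5 = -47

-47


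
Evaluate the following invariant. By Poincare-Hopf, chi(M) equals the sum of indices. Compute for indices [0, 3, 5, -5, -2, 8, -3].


Poincare-Hopf: chi(M) = sum of indices of zeros.
chi = (0) + (3) + (5) + (-5) + (-2) + (8) + (-3) = 6

6
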